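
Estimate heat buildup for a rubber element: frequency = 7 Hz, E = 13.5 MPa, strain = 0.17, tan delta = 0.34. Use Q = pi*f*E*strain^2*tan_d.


Q = pi * f * E * strain^2 * tan_d
= pi * 7 * 13.5 * 0.17^2 * 0.34
= pi * 7 * 13.5 * 0.0289 * 0.34
= 2.9171

Q = 2.9171


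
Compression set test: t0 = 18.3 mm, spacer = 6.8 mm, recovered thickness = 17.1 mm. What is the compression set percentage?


CS = (t0 - recovered) / (t0 - ts) * 100
= (18.3 - 17.1) / (18.3 - 6.8) * 100
= 1.2 / 11.5 * 100
= 10.4%

10.4%


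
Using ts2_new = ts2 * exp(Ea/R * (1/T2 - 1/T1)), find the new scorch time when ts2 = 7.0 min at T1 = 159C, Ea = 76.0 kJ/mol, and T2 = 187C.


Convert temperatures: T1 = 159 + 273.15 = 432.15 K, T2 = 187 + 273.15 = 460.15 K
ts2_new = 7.0 * exp(76000 / 8.314 * (1/460.15 - 1/432.15))
1/T2 - 1/T1 = -1.4081e-04
ts2_new = 1.93 min

1.93 min


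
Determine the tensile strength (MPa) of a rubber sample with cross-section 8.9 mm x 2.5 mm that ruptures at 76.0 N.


Area = width * thickness = 8.9 * 2.5 = 22.25 mm^2
TS = force / area = 76.0 / 22.25 = 3.42 MPa

3.42 MPa


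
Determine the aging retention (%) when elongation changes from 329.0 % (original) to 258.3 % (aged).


Retention = aged / original * 100
= 258.3 / 329.0 * 100
= 78.5%

78.5%


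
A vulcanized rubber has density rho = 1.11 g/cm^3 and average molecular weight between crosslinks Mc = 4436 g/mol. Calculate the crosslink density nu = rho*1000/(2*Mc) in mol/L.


nu = rho * 1000 / (2 * Mc)
nu = 1.11 * 1000 / (2 * 4436)
nu = 1110.0 / 8872
nu = 0.1251 mol/L

0.1251 mol/L


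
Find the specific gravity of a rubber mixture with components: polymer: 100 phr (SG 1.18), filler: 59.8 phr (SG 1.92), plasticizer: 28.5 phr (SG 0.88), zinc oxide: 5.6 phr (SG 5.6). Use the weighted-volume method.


Sum of weights = 193.9
Volume contributions:
  polymer: 100/1.18 = 84.7458
  filler: 59.8/1.92 = 31.1458
  plasticizer: 28.5/0.88 = 32.3864
  zinc oxide: 5.6/5.6 = 1.0000
Sum of volumes = 149.2780
SG = 193.9 / 149.2780 = 1.299

SG = 1.299


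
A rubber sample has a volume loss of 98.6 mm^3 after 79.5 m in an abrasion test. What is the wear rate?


Rate = volume_loss / distance
= 98.6 / 79.5
= 1.24 mm^3/m

1.24 mm^3/m


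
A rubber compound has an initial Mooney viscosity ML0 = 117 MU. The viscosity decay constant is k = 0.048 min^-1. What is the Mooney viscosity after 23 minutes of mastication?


ML = ML0 * exp(-k * t)
ML = 117 * exp(-0.048 * 23)
ML = 117 * 0.3315
ML = 38.79 MU

38.79 MU


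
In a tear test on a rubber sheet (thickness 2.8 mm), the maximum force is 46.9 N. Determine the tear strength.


Tear strength = force / thickness
= 46.9 / 2.8
= 16.75 N/mm

16.75 N/mm


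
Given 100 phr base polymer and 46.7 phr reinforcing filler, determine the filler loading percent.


Filler % = filler / (rubber + filler) * 100
= 46.7 / (100 + 46.7) * 100
= 46.7 / 146.7 * 100
= 31.83%

31.83%


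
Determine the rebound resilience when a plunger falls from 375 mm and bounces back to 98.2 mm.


Resilience = h_rebound / h_drop * 100
= 98.2 / 375 * 100
= 26.2%

26.2%


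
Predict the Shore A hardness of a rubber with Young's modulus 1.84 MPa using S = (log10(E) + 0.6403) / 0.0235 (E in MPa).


log10(E) = 0.0235*S - 0.6403  =>  S = (log10(E) + 0.6403) / 0.0235
log10(1.84) = 0.264818
S = (0.264818 + 0.6403) / 0.0235 = 0.905118 / 0.0235
S = 38.5

Shore A = 38.5


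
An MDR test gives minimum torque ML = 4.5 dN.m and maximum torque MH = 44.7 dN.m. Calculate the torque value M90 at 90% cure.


M90 = ML + 0.9 * (MH - ML)
M90 = 4.5 + 0.9 * (44.7 - 4.5)
M90 = 4.5 + 0.9 * 40.2
M90 = 40.68 dN.m

40.68 dN.m


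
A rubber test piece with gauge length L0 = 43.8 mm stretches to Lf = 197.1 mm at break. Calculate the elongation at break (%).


Elongation = (Lf - L0) / L0 * 100
= (197.1 - 43.8) / 43.8 * 100
= 153.3 / 43.8 * 100
= 350.0%

350.0%


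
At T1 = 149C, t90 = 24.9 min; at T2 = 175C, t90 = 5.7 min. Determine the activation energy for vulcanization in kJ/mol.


T1 = 422.15 K, T2 = 448.15 K
1/T1 - 1/T2 = 1.3743e-04
ln(t1/t2) = ln(24.9/5.7) = 1.4744
Ea = 8.314 * 1.4744 / 1.3743e-04 = 89195.4433 J/mol
Ea = 89.2 kJ/mol

89.2 kJ/mol


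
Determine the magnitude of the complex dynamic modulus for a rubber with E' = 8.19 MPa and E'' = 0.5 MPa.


|E*| = sqrt(E'^2 + E''^2)
= sqrt(8.19^2 + 0.5^2)
= sqrt(67.0761 + 0.2500)
= 8.205 MPa

8.205 MPa


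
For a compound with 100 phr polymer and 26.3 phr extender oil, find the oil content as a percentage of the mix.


Oil % = oil / (100 + oil) * 100
= 26.3 / (100 + 26.3) * 100
= 26.3 / 126.3 * 100
= 20.82%

20.82%


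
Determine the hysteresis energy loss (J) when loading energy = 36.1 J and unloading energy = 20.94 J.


Hysteresis loss = loading - unloading
= 36.1 - 20.94
= 15.16 J

15.16 J


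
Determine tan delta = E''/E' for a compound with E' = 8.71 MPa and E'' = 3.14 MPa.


tan delta = E'' / E'
= 3.14 / 8.71
= 0.3605

tan delta = 0.3605


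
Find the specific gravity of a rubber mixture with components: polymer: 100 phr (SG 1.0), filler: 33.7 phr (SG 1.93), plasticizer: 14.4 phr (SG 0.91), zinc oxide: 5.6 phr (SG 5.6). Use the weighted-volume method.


Sum of weights = 153.7
Volume contributions:
  polymer: 100/1.0 = 100.0000
  filler: 33.7/1.93 = 17.4611
  plasticizer: 14.4/0.91 = 15.8242
  zinc oxide: 5.6/5.6 = 1.0000
Sum of volumes = 134.2853
SG = 153.7 / 134.2853 = 1.145

SG = 1.145


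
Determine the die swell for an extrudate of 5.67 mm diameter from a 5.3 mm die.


Die swell ratio = D_extrudate / D_die
= 5.67 / 5.3
= 1.07

Die swell = 1.07


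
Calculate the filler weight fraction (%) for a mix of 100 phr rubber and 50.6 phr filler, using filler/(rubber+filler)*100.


Filler % = filler / (rubber + filler) * 100
= 50.6 / (100 + 50.6) * 100
= 50.6 / 150.6 * 100
= 33.6%

33.6%


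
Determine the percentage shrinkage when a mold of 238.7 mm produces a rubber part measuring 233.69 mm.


Shrinkage = (mold - part) / mold * 100
= (238.7 - 233.69) / 238.7 * 100
= 5.01 / 238.7 * 100
= 2.1%

2.1%


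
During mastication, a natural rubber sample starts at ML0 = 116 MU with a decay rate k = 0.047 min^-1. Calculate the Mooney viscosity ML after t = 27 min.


ML = ML0 * exp(-k * t)
ML = 116 * exp(-0.047 * 27)
ML = 116 * 0.2811
ML = 32.61 MU

32.61 MU


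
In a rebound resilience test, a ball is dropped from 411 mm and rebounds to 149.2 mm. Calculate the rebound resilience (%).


Resilience = h_rebound / h_drop * 100
= 149.2 / 411 * 100
= 36.3%

36.3%


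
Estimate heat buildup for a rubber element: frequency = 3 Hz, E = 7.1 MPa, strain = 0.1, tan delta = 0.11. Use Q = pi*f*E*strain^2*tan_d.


Q = pi * f * E * strain^2 * tan_d
= pi * 3 * 7.1 * 0.1^2 * 0.11
= pi * 3 * 7.1 * 0.0100 * 0.11
= 0.0736

Q = 0.0736


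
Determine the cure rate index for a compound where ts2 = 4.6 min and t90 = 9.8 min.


CRI = 100 / (t90 - ts2)
= 100 / (9.8 - 4.6)
= 100 / 5.2
= 19.23 min^-1

19.23 min^-1


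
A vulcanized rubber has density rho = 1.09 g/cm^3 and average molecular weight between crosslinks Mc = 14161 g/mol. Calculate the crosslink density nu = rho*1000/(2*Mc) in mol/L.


nu = rho * 1000 / (2 * Mc)
nu = 1.09 * 1000 / (2 * 14161)
nu = 1090.0 / 28322
nu = 0.0385 mol/L

0.0385 mol/L


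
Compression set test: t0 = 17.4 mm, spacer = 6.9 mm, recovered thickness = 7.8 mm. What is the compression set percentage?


CS = (t0 - recovered) / (t0 - ts) * 100
= (17.4 - 7.8) / (17.4 - 6.9) * 100
= 9.6 / 10.5 * 100
= 91.4%

91.4%


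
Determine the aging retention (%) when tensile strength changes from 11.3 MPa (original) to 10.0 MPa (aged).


Retention = aged / original * 100
= 10.0 / 11.3 * 100
= 88.5%

88.5%


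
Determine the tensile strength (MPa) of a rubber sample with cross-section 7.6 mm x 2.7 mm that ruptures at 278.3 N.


Area = width * thickness = 7.6 * 2.7 = 20.52 mm^2
TS = force / area = 278.3 / 20.52 = 13.56 MPa

13.56 MPa


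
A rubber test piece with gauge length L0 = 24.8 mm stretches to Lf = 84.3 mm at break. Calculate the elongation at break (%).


Elongation = (Lf - L0) / L0 * 100
= (84.3 - 24.8) / 24.8 * 100
= 59.5 / 24.8 * 100
= 239.9%

239.9%


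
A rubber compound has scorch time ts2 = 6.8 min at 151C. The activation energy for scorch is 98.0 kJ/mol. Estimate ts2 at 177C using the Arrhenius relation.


Convert temperatures: T1 = 151 + 273.15 = 424.15 K, T2 = 177 + 273.15 = 450.15 K
ts2_new = 6.8 * exp(98000 / 8.314 * (1/450.15 - 1/424.15))
1/T2 - 1/T1 = -1.3617e-04
ts2_new = 1.37 min

1.37 min


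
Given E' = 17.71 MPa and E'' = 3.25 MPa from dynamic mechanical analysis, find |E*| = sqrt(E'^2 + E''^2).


|E*| = sqrt(E'^2 + E''^2)
= sqrt(17.71^2 + 3.25^2)
= sqrt(313.6441 + 10.5625)
= 18.006 MPa

18.006 MPa


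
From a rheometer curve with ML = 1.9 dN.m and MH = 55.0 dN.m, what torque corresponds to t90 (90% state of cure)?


M90 = ML + 0.9 * (MH - ML)
M90 = 1.9 + 0.9 * (55.0 - 1.9)
M90 = 1.9 + 0.9 * 53.1
M90 = 49.69 dN.m

49.69 dN.m


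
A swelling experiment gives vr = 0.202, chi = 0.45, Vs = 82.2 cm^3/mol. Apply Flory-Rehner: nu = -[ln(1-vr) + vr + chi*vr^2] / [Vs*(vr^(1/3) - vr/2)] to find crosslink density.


ln(1 - vr) = ln(1 - 0.202) = -0.2256
Numerator = -((-0.2256) + 0.202 + 0.45 * 0.202^2) = 0.0053
Denominator = 82.2 * (0.202^(1/3) - 0.202/2) = 39.9284
nu = 0.0053 / 39.9284 = 1.3236e-04 mol/cm^3

1.3236e-04 mol/cm^3


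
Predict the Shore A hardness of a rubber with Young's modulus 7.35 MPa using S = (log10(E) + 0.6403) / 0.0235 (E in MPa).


log10(E) = 0.0235*S - 0.6403  =>  S = (log10(E) + 0.6403) / 0.0235
log10(7.35) = 0.866287
S = (0.866287 + 0.6403) / 0.0235 = 1.506587 / 0.0235
S = 64.1

Shore A = 64.1


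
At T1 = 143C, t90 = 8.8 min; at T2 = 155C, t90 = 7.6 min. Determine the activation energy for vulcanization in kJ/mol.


T1 = 416.15 K, T2 = 428.15 K
1/T1 - 1/T2 = 6.7350e-05
ln(t1/t2) = ln(8.8/7.6) = 0.1466
Ea = 8.314 * 0.1466 / 6.7350e-05 = 18097.5124 J/mol
Ea = 18.1 kJ/mol

18.1 kJ/mol


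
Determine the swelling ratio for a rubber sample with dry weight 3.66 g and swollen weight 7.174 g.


Q = W_swollen / W_dry
Q = 7.174 / 3.66
Q = 1.96

Q = 1.96


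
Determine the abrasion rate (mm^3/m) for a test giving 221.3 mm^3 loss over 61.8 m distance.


Rate = volume_loss / distance
= 221.3 / 61.8
= 3.581 mm^3/m

3.581 mm^3/m


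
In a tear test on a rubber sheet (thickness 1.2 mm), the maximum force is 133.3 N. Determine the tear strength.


Tear strength = force / thickness
= 133.3 / 1.2
= 111.08 N/mm

111.08 N/mm


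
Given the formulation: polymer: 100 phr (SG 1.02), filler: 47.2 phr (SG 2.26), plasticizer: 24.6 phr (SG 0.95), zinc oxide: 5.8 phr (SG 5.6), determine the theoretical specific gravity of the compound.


Sum of weights = 177.6
Volume contributions:
  polymer: 100/1.02 = 98.0392
  filler: 47.2/2.26 = 20.8850
  plasticizer: 24.6/0.95 = 25.8947
  zinc oxide: 5.8/5.6 = 1.0357
Sum of volumes = 145.8546
SG = 177.6 / 145.8546 = 1.218

SG = 1.218


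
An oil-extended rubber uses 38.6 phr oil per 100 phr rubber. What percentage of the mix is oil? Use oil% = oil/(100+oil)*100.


Oil % = oil / (100 + oil) * 100
= 38.6 / (100 + 38.6) * 100
= 38.6 / 138.6 * 100
= 27.85%

27.85%


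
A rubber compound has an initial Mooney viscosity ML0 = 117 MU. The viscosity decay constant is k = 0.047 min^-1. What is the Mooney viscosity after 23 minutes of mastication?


ML = ML0 * exp(-k * t)
ML = 117 * exp(-0.047 * 23)
ML = 117 * 0.3393
ML = 39.69 MU

39.69 MU


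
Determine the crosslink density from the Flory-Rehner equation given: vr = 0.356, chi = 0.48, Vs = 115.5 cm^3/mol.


ln(1 - vr) = ln(1 - 0.356) = -0.4401
Numerator = -((-0.4401) + 0.356 + 0.48 * 0.356^2) = 0.0232
Denominator = 115.5 * (0.356^(1/3) - 0.356/2) = 61.2998
nu = 0.0232 / 61.2998 = 3.7885e-04 mol/cm^3

3.7885e-04 mol/cm^3


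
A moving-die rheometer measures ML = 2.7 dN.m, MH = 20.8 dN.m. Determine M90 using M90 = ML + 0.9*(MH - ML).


M90 = ML + 0.9 * (MH - ML)
M90 = 2.7 + 0.9 * (20.8 - 2.7)
M90 = 2.7 + 0.9 * 18.1
M90 = 18.99 dN.m

18.99 dN.m


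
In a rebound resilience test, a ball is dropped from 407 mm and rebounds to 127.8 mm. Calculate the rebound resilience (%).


Resilience = h_rebound / h_drop * 100
= 127.8 / 407 * 100
= 31.4%

31.4%


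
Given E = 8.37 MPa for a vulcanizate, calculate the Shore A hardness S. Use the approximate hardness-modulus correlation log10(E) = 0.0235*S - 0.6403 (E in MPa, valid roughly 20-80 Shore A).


log10(E) = 0.0235*S - 0.6403  =>  S = (log10(E) + 0.6403) / 0.0235
log10(8.37) = 0.922725
S = (0.922725 + 0.6403) / 0.0235 = 1.563025 / 0.0235
S = 66.5

Shore A = 66.5


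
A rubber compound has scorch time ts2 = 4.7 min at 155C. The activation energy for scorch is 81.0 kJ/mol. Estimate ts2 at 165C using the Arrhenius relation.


Convert temperatures: T1 = 155 + 273.15 = 428.15 K, T2 = 165 + 273.15 = 438.15 K
ts2_new = 4.7 * exp(81000 / 8.314 * (1/438.15 - 1/428.15))
1/T2 - 1/T1 = -5.3307e-05
ts2_new = 2.8 min

2.8 min


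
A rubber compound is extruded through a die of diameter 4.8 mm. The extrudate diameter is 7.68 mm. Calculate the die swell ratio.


Die swell ratio = D_extrudate / D_die
= 7.68 / 4.8
= 1.6

Die swell = 1.6


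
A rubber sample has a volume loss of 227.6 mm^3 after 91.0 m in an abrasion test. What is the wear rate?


Rate = volume_loss / distance
= 227.6 / 91.0
= 2.501 mm^3/m

2.501 mm^3/m


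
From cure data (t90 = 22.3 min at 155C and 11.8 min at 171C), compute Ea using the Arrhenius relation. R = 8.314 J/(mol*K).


T1 = 428.15 K, T2 = 444.15 K
1/T1 - 1/T2 = 8.4138e-05
ln(t1/t2) = ln(22.3/11.8) = 0.6365
Ea = 8.314 * 0.6365 / 8.4138e-05 = 62893.4315 J/mol
Ea = 62.89 kJ/mol

62.89 kJ/mol


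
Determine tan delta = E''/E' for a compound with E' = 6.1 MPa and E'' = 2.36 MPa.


tan delta = E'' / E'
= 2.36 / 6.1
= 0.3869

tan delta = 0.3869


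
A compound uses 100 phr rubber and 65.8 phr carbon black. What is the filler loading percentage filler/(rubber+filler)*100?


Filler % = filler / (rubber + filler) * 100
= 65.8 / (100 + 65.8) * 100
= 65.8 / 165.8 * 100
= 39.69%

39.69%


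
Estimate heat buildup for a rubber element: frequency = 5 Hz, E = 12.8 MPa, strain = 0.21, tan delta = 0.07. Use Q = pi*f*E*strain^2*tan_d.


Q = pi * f * E * strain^2 * tan_d
= pi * 5 * 12.8 * 0.21^2 * 0.07
= pi * 5 * 12.8 * 0.0441 * 0.07
= 0.6207

Q = 0.6207


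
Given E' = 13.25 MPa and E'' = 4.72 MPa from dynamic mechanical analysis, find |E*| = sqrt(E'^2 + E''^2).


|E*| = sqrt(E'^2 + E''^2)
= sqrt(13.25^2 + 4.72^2)
= sqrt(175.5625 + 22.2784)
= 14.066 MPa

14.066 MPa


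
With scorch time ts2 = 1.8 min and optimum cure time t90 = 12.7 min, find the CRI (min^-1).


CRI = 100 / (t90 - ts2)
= 100 / (12.7 - 1.8)
= 100 / 10.9
= 9.17 min^-1

9.17 min^-1


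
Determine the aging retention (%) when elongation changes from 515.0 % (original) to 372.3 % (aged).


Retention = aged / original * 100
= 372.3 / 515.0 * 100
= 72.3%

72.3%


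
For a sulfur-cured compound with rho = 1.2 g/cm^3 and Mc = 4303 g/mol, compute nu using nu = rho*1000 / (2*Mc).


nu = rho * 1000 / (2 * Mc)
nu = 1.2 * 1000 / (2 * 4303)
nu = 1200.0 / 8606
nu = 0.1394 mol/L

0.1394 mol/L


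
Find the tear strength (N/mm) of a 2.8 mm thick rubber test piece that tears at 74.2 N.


Tear strength = force / thickness
= 74.2 / 2.8
= 26.5 N/mm

26.5 N/mm


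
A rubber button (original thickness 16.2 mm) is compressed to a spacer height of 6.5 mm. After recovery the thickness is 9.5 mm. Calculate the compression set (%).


CS = (t0 - recovered) / (t0 - ts) * 100
= (16.2 - 9.5) / (16.2 - 6.5) * 100
= 6.7 / 9.7 * 100
= 69.1%

69.1%


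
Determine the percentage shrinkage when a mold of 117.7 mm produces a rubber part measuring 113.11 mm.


Shrinkage = (mold - part) / mold * 100
= (117.7 - 113.11) / 117.7 * 100
= 4.59 / 117.7 * 100
= 3.9%

3.9%


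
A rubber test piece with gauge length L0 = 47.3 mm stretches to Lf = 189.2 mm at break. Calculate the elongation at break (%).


Elongation = (Lf - L0) / L0 * 100
= (189.2 - 47.3) / 47.3 * 100
= 141.9 / 47.3 * 100
= 300.0%

300.0%


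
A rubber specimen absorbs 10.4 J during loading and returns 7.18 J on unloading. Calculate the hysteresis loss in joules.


Hysteresis loss = loading - unloading
= 10.4 - 7.18
= 3.22 J

3.22 J


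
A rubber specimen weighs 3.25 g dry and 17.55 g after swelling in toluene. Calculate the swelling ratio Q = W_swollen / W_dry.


Q = W_swollen / W_dry
Q = 17.55 / 3.25
Q = 5.4

Q = 5.4


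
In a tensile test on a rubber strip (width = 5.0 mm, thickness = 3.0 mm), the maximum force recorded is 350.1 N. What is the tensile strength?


Area = width * thickness = 5.0 * 3.0 = 15.0 mm^2
TS = force / area = 350.1 / 15.0 = 23.34 MPa

23.34 MPa


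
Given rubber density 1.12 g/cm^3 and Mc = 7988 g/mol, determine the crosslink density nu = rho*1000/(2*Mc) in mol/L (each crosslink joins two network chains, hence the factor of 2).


nu = rho * 1000 / (2 * Mc)
nu = 1.12 * 1000 / (2 * 7988)
nu = 1120.0 / 15976
nu = 0.0701 mol/L

0.0701 mol/L


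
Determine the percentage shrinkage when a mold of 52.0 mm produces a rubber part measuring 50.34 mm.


Shrinkage = (mold - part) / mold * 100
= (52.0 - 50.34) / 52.0 * 100
= 1.66 / 52.0 * 100
= 3.19%

3.19%


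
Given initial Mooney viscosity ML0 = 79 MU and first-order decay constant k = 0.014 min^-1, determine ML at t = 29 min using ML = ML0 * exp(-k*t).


ML = ML0 * exp(-k * t)
ML = 79 * exp(-0.014 * 29)
ML = 79 * 0.6663
ML = 52.64 MU

52.64 MU


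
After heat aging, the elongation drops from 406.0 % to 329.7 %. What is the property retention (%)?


Retention = aged / original * 100
= 329.7 / 406.0 * 100
= 81.2%

81.2%


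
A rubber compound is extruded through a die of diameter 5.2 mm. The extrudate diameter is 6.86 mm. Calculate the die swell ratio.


Die swell ratio = D_extrudate / D_die
= 6.86 / 5.2
= 1.319

Die swell = 1.319


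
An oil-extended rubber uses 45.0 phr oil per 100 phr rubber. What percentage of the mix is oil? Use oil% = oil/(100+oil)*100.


Oil % = oil / (100 + oil) * 100
= 45.0 / (100 + 45.0) * 100
= 45.0 / 145.0 * 100
= 31.03%

31.03%


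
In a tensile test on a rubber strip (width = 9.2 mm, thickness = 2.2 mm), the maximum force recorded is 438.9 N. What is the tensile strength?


Area = width * thickness = 9.2 * 2.2 = 20.24 mm^2
TS = force / area = 438.9 / 20.24 = 21.68 MPa

21.68 MPa


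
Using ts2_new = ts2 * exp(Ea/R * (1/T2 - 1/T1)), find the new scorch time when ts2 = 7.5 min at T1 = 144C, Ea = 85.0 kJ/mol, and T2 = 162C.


Convert temperatures: T1 = 144 + 273.15 = 417.15 K, T2 = 162 + 273.15 = 435.15 K
ts2_new = 7.5 * exp(85000 / 8.314 * (1/435.15 - 1/417.15))
1/T2 - 1/T1 = -9.9161e-05
ts2_new = 2.72 min

2.72 min


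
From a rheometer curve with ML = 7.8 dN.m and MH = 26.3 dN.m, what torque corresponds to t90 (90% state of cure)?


M90 = ML + 0.9 * (MH - ML)
M90 = 7.8 + 0.9 * (26.3 - 7.8)
M90 = 7.8 + 0.9 * 18.5
M90 = 24.45 dN.m

24.45 dN.m


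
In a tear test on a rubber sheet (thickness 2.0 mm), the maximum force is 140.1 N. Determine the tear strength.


Tear strength = force / thickness
= 140.1 / 2.0
= 70.05 N/mm

70.05 N/mm


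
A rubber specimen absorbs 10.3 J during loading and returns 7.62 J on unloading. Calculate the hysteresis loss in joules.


Hysteresis loss = loading - unloading
= 10.3 - 7.62
= 2.68 J

2.68 J


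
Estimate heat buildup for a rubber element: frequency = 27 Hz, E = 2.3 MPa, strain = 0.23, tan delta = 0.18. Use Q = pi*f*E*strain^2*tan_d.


Q = pi * f * E * strain^2 * tan_d
= pi * 27 * 2.3 * 0.23^2 * 0.18
= pi * 27 * 2.3 * 0.0529 * 0.18
= 1.8577

Q = 1.8577


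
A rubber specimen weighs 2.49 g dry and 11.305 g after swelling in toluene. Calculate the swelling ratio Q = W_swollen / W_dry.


Q = W_swollen / W_dry
Q = 11.305 / 2.49
Q = 4.54

Q = 4.54


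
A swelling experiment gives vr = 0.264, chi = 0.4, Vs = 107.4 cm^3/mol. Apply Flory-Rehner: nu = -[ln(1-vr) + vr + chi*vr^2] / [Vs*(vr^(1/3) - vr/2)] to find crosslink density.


ln(1 - vr) = ln(1 - 0.264) = -0.3065
Numerator = -((-0.3065) + 0.264 + 0.4 * 0.264^2) = 0.0146
Denominator = 107.4 * (0.264^(1/3) - 0.264/2) = 54.7210
nu = 0.0146 / 54.7210 = 2.6766e-04 mol/cm^3

2.6766e-04 mol/cm^3


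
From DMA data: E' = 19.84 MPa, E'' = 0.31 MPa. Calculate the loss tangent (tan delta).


tan delta = E'' / E'
= 0.31 / 19.84
= 0.0156

tan delta = 0.0156


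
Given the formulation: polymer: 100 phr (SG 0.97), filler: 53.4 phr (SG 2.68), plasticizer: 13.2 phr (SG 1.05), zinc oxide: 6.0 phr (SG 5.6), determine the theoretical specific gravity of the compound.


Sum of weights = 172.6
Volume contributions:
  polymer: 100/0.97 = 103.0928
  filler: 53.4/2.68 = 19.9254
  plasticizer: 13.2/1.05 = 12.5714
  zinc oxide: 6.0/5.6 = 1.0714
Sum of volumes = 136.6610
SG = 172.6 / 136.6610 = 1.263

SG = 1.263


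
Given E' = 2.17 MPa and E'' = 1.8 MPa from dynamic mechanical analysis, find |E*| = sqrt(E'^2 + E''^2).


|E*| = sqrt(E'^2 + E''^2)
= sqrt(2.17^2 + 1.8^2)
= sqrt(4.7089 + 3.2400)
= 2.819 MPa

2.819 MPa


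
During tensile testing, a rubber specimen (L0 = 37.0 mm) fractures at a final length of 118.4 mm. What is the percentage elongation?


Elongation = (Lf - L0) / L0 * 100
= (118.4 - 37.0) / 37.0 * 100
= 81.4 / 37.0 * 100
= 220.0%

220.0%


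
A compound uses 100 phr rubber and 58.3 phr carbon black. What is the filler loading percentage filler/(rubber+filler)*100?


Filler % = filler / (rubber + filler) * 100
= 58.3 / (100 + 58.3) * 100
= 58.3 / 158.3 * 100
= 36.83%

36.83%


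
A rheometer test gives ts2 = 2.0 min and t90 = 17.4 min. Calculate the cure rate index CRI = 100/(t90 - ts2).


CRI = 100 / (t90 - ts2)
= 100 / (17.4 - 2.0)
= 100 / 15.4
= 6.49 min^-1

6.49 min^-1


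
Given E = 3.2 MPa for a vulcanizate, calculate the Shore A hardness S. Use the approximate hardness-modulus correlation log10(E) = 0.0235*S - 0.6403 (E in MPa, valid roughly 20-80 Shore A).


log10(E) = 0.0235*S - 0.6403  =>  S = (log10(E) + 0.6403) / 0.0235
log10(3.2) = 0.505150
S = (0.505150 + 0.6403) / 0.0235 = 1.145450 / 0.0235
S = 48.7

Shore A = 48.7


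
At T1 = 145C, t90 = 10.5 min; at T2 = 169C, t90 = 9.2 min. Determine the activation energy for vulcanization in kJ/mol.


T1 = 418.15 K, T2 = 442.15 K
1/T1 - 1/T2 = 1.2981e-04
ln(t1/t2) = ln(10.5/9.2) = 0.1322
Ea = 8.314 * 0.1322 / 1.2981e-04 = 8465.2390 J/mol
Ea = 8.47 kJ/mol

8.47 kJ/mol


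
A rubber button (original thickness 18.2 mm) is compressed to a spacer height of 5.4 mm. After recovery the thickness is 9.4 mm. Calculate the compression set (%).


CS = (t0 - recovered) / (t0 - ts) * 100
= (18.2 - 9.4) / (18.2 - 5.4) * 100
= 8.8 / 12.8 * 100
= 68.8%

68.8%


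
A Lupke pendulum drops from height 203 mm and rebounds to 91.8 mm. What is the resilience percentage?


Resilience = h_rebound / h_drop * 100
= 91.8 / 203 * 100
= 45.2%

45.2%


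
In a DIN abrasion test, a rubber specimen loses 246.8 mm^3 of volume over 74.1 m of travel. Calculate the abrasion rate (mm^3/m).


Rate = volume_loss / distance
= 246.8 / 74.1
= 3.331 mm^3/m

3.331 mm^3/m


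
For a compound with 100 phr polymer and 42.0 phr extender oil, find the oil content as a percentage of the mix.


Oil % = oil / (100 + oil) * 100
= 42.0 / (100 + 42.0) * 100
= 42.0 / 142.0 * 100
= 29.58%

29.58%


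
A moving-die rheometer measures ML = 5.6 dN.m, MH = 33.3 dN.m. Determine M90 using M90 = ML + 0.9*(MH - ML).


M90 = ML + 0.9 * (MH - ML)
M90 = 5.6 + 0.9 * (33.3 - 5.6)
M90 = 5.6 + 0.9 * 27.7
M90 = 30.53 dN.m

30.53 dN.m


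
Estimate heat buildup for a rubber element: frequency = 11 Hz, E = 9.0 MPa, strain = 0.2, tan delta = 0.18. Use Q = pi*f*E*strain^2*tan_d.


Q = pi * f * E * strain^2 * tan_d
= pi * 11 * 9.0 * 0.2^2 * 0.18
= pi * 11 * 9.0 * 0.0400 * 0.18
= 2.2393

Q = 2.2393


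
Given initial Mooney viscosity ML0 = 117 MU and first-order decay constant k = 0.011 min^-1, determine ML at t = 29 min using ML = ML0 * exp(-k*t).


ML = ML0 * exp(-k * t)
ML = 117 * exp(-0.011 * 29)
ML = 117 * 0.7269
ML = 85.04 MU

85.04 MU


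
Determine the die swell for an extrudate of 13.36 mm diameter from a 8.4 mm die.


Die swell ratio = D_extrudate / D_die
= 13.36 / 8.4
= 1.59

Die swell = 1.59


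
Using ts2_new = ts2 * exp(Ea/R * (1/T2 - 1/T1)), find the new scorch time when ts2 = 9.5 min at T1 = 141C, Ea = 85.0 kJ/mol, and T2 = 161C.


Convert temperatures: T1 = 141 + 273.15 = 414.15 K, T2 = 161 + 273.15 = 434.15 K
ts2_new = 9.5 * exp(85000 / 8.314 * (1/434.15 - 1/414.15))
1/T2 - 1/T1 = -1.1123e-04
ts2_new = 3.05 min

3.05 min


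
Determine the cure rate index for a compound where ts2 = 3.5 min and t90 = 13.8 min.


CRI = 100 / (t90 - ts2)
= 100 / (13.8 - 3.5)
= 100 / 10.3
= 9.71 min^-1

9.71 min^-1


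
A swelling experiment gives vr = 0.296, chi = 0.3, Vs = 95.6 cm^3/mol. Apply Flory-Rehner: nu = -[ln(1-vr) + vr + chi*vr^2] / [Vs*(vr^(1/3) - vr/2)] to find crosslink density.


ln(1 - vr) = ln(1 - 0.296) = -0.3510
Numerator = -((-0.3510) + 0.296 + 0.3 * 0.296^2) = 0.0287
Denominator = 95.6 * (0.296^(1/3) - 0.296/2) = 49.5633
nu = 0.0287 / 49.5633 = 5.7890e-04 mol/cm^3

5.7890e-04 mol/cm^3


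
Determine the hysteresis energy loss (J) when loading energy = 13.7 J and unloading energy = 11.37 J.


Hysteresis loss = loading - unloading
= 13.7 - 11.37
= 2.33 J

2.33 J


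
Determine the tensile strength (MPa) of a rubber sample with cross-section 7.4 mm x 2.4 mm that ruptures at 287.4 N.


Area = width * thickness = 7.4 * 2.4 = 17.76 mm^2
TS = force / area = 287.4 / 17.76 = 16.18 MPa

16.18 MPa


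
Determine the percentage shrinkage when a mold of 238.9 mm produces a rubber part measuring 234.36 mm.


Shrinkage = (mold - part) / mold * 100
= (238.9 - 234.36) / 238.9 * 100
= 4.54 / 238.9 * 100
= 1.9%

1.9%


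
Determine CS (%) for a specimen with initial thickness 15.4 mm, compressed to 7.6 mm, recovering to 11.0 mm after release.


CS = (t0 - recovered) / (t0 - ts) * 100
= (15.4 - 11.0) / (15.4 - 7.6) * 100
= 4.4 / 7.8 * 100
= 56.4%

56.4%


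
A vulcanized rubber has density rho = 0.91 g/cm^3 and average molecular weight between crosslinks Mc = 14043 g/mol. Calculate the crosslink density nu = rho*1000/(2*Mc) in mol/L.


nu = rho * 1000 / (2 * Mc)
nu = 0.91 * 1000 / (2 * 14043)
nu = 910.0 / 28086
nu = 0.0324 mol/L

0.0324 mol/L


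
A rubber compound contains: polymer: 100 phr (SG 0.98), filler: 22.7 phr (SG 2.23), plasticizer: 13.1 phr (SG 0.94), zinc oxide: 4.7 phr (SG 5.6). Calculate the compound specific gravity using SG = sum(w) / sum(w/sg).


Sum of weights = 140.5
Volume contributions:
  polymer: 100/0.98 = 102.0408
  filler: 22.7/2.23 = 10.1794
  plasticizer: 13.1/0.94 = 13.9362
  zinc oxide: 4.7/5.6 = 0.8393
Sum of volumes = 126.9956
SG = 140.5 / 126.9956 = 1.106

SG = 1.106


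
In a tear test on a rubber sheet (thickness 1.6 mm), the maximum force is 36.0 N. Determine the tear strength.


Tear strength = force / thickness
= 36.0 / 1.6
= 22.5 N/mm

22.5 N/mm


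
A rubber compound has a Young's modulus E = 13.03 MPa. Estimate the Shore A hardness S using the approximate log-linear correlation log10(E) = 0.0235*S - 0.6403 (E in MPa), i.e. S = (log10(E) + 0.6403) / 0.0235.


log10(E) = 0.0235*S - 0.6403  =>  S = (log10(E) + 0.6403) / 0.0235
log10(13.03) = 1.114944
S = (1.114944 + 0.6403) / 0.0235 = 1.755244 / 0.0235
S = 74.7

Shore A = 74.7


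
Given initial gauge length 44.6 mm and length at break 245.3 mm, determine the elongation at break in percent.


Elongation = (Lf - L0) / L0 * 100
= (245.3 - 44.6) / 44.6 * 100
= 200.7 / 44.6 * 100
= 450.0%

450.0%


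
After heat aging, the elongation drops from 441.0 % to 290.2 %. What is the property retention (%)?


Retention = aged / original * 100
= 290.2 / 441.0 * 100
= 65.8%

65.8%


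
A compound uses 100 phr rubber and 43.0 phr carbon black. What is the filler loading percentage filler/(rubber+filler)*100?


Filler % = filler / (rubber + filler) * 100
= 43.0 / (100 + 43.0) * 100
= 43.0 / 143.0 * 100
= 30.07%

30.07%


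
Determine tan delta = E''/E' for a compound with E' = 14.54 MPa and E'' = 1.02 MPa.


tan delta = E'' / E'
= 1.02 / 14.54
= 0.0702

tan delta = 0.0702


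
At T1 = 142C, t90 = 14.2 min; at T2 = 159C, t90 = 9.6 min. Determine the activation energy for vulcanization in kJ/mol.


T1 = 415.15 K, T2 = 432.15 K
1/T1 - 1/T2 = 9.4757e-05
ln(t1/t2) = ln(14.2/9.6) = 0.3915
Ea = 8.314 * 0.3915 / 9.4757e-05 = 34348.5952 J/mol
Ea = 34.35 kJ/mol

34.35 kJ/mol


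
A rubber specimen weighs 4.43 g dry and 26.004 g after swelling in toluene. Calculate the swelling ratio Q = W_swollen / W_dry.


Q = W_swollen / W_dry
Q = 26.004 / 4.43
Q = 5.87

Q = 5.87


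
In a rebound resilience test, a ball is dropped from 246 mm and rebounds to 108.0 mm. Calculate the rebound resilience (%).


Resilience = h_rebound / h_drop * 100
= 108.0 / 246 * 100
= 43.9%

43.9%


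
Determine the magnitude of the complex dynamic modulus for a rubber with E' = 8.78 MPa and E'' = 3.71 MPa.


|E*| = sqrt(E'^2 + E''^2)
= sqrt(8.78^2 + 3.71^2)
= sqrt(77.0884 + 13.7641)
= 9.532 MPa

9.532 MPa


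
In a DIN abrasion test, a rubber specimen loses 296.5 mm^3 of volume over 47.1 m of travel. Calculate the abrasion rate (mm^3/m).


Rate = volume_loss / distance
= 296.5 / 47.1
= 6.295 mm^3/m

6.295 mm^3/m


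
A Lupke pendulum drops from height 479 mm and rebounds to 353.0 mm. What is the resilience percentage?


Resilience = h_rebound / h_drop * 100
= 353.0 / 479 * 100
= 73.7%

73.7%


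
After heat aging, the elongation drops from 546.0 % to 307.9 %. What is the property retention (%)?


Retention = aged / original * 100
= 307.9 / 546.0 * 100
= 56.4%

56.4%


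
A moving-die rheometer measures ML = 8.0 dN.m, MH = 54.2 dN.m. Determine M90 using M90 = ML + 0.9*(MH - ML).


M90 = ML + 0.9 * (MH - ML)
M90 = 8.0 + 0.9 * (54.2 - 8.0)
M90 = 8.0 + 0.9 * 46.2
M90 = 49.58 dN.m

49.58 dN.m


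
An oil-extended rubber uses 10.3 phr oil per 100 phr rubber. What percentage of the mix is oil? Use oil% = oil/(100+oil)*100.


Oil % = oil / (100 + oil) * 100
= 10.3 / (100 + 10.3) * 100
= 10.3 / 110.3 * 100
= 9.34%

9.34%


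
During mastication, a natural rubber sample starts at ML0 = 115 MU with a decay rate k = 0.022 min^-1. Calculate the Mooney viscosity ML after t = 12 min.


ML = ML0 * exp(-k * t)
ML = 115 * exp(-0.022 * 12)
ML = 115 * 0.7680
ML = 88.32 MU

88.32 MU


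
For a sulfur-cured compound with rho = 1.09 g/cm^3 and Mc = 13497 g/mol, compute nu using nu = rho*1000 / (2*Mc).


nu = rho * 1000 / (2 * Mc)
nu = 1.09 * 1000 / (2 * 13497)
nu = 1090.0 / 26994
nu = 0.0404 mol/L

0.0404 mol/L


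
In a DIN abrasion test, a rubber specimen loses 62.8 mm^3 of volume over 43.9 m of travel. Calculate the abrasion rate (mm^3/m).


Rate = volume_loss / distance
= 62.8 / 43.9
= 1.431 mm^3/m

1.431 mm^3/m


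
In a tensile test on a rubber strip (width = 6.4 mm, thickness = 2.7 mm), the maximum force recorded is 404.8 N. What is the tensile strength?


Area = width * thickness = 6.4 * 2.7 = 17.28 mm^2
TS = force / area = 404.8 / 17.28 = 23.43 MPa

23.43 MPa


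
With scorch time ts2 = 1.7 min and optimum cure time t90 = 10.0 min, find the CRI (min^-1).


CRI = 100 / (t90 - ts2)
= 100 / (10.0 - 1.7)
= 100 / 8.3
= 12.05 min^-1

12.05 min^-1


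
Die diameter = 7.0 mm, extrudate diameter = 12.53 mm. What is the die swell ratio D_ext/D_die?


Die swell ratio = D_extrudate / D_die
= 12.53 / 7.0
= 1.79

Die swell = 1.79


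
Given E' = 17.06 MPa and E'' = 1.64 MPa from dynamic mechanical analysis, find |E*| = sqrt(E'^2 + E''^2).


|E*| = sqrt(E'^2 + E''^2)
= sqrt(17.06^2 + 1.64^2)
= sqrt(291.0436 + 2.6896)
= 17.139 MPa

17.139 MPa


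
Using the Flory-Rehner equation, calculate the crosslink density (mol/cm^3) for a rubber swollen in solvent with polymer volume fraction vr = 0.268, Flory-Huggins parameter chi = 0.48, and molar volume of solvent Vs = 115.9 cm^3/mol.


ln(1 - vr) = ln(1 - 0.268) = -0.3120
Numerator = -((-0.3120) + 0.268 + 0.48 * 0.268^2) = 0.0095
Denominator = 115.9 * (0.268^(1/3) - 0.268/2) = 59.1937
nu = 0.0095 / 59.1937 = 1.6048e-04 mol/cm^3

1.6048e-04 mol/cm^3


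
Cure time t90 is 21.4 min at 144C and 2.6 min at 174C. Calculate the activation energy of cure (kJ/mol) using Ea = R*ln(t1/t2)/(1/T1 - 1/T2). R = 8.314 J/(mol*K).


T1 = 417.15 K, T2 = 447.15 K
1/T1 - 1/T2 = 1.6083e-04
ln(t1/t2) = ln(21.4/2.6) = 2.1079
Ea = 8.314 * 2.1079 / 1.6083e-04 = 108963.2439 J/mol
Ea = 108.96 kJ/mol

108.96 kJ/mol


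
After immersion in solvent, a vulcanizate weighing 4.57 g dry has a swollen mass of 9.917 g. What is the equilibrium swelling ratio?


Q = W_swollen / W_dry
Q = 9.917 / 4.57
Q = 2.17

Q = 2.17


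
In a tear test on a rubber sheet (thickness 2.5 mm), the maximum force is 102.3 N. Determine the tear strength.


Tear strength = force / thickness
= 102.3 / 2.5
= 40.92 N/mm

40.92 N/mm


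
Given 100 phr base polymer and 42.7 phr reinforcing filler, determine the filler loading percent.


Filler % = filler / (rubber + filler) * 100
= 42.7 / (100 + 42.7) * 100
= 42.7 / 142.7 * 100
= 29.92%

29.92%


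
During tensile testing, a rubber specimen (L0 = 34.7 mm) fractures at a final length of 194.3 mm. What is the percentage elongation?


Elongation = (Lf - L0) / L0 * 100
= (194.3 - 34.7) / 34.7 * 100
= 159.6 / 34.7 * 100
= 459.9%

459.9%


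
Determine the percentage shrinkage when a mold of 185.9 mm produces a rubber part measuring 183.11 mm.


Shrinkage = (mold - part) / mold * 100
= (185.9 - 183.11) / 185.9 * 100
= 2.79 / 185.9 * 100
= 1.5%

1.5%


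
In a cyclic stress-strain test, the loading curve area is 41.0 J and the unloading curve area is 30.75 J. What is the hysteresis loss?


Hysteresis loss = loading - unloading
= 41.0 - 30.75
= 10.25 J

10.25 J


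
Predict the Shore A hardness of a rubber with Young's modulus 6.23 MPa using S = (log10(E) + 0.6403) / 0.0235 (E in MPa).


log10(E) = 0.0235*S - 0.6403  =>  S = (log10(E) + 0.6403) / 0.0235
log10(6.23) = 0.794488
S = (0.794488 + 0.6403) / 0.0235 = 1.434788 / 0.0235
S = 61.1

Shore A = 61.1


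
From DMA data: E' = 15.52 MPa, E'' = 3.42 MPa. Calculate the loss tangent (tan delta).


tan delta = E'' / E'
= 3.42 / 15.52
= 0.2204

tan delta = 0.2204


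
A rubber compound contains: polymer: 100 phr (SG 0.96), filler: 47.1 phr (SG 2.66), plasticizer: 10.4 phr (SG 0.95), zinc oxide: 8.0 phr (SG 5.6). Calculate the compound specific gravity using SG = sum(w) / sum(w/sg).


Sum of weights = 165.5
Volume contributions:
  polymer: 100/0.96 = 104.1667
  filler: 47.1/2.66 = 17.7068
  plasticizer: 10.4/0.95 = 10.9474
  zinc oxide: 8.0/5.6 = 1.4286
Sum of volumes = 134.2494
SG = 165.5 / 134.2494 = 1.233

SG = 1.233


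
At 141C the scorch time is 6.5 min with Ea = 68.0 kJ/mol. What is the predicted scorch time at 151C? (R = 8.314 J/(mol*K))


Convert temperatures: T1 = 141 + 273.15 = 414.15 K, T2 = 151 + 273.15 = 424.15 K
ts2_new = 6.5 * exp(68000 / 8.314 * (1/424.15 - 1/414.15))
1/T2 - 1/T1 = -5.6928e-05
ts2_new = 4.08 min

4.08 min


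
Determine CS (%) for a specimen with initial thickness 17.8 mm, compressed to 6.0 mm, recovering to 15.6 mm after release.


CS = (t0 - recovered) / (t0 - ts) * 100
= (17.8 - 15.6) / (17.8 - 6.0) * 100
= 2.2 / 11.8 * 100
= 18.6%

18.6%


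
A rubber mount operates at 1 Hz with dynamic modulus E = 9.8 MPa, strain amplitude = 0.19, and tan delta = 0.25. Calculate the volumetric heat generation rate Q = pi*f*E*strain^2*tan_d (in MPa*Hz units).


Q = pi * f * E * strain^2 * tan_d
= pi * 1 * 9.8 * 0.19^2 * 0.25
= pi * 1 * 9.8 * 0.0361 * 0.25
= 0.2779

Q = 0.2779


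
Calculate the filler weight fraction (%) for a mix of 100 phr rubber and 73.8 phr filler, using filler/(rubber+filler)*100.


Filler % = filler / (rubber + filler) * 100
= 73.8 / (100 + 73.8) * 100
= 73.8 / 173.8 * 100
= 42.46%

42.46%


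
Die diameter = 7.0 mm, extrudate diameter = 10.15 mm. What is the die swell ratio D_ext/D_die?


Die swell ratio = D_extrudate / D_die
= 10.15 / 7.0
= 1.45

Die swell = 1.45


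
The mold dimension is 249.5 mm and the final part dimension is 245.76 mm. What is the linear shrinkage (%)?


Shrinkage = (mold - part) / mold * 100
= (249.5 - 245.76) / 249.5 * 100
= 3.74 / 249.5 * 100
= 1.5%

1.5%


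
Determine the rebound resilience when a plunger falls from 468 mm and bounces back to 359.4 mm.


Resilience = h_rebound / h_drop * 100
= 359.4 / 468 * 100
= 76.8%

76.8%


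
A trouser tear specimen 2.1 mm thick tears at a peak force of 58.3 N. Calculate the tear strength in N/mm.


Tear strength = force / thickness
= 58.3 / 2.1
= 27.76 N/mm

27.76 N/mm


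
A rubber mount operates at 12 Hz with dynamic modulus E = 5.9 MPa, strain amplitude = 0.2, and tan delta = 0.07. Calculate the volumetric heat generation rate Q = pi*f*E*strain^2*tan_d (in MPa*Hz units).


Q = pi * f * E * strain^2 * tan_d
= pi * 12 * 5.9 * 0.2^2 * 0.07
= pi * 12 * 5.9 * 0.0400 * 0.07
= 0.6228

Q = 0.6228


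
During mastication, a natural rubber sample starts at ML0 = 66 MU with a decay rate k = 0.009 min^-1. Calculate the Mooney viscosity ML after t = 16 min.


ML = ML0 * exp(-k * t)
ML = 66 * exp(-0.009 * 16)
ML = 66 * 0.8659
ML = 57.15 MU

57.15 MU


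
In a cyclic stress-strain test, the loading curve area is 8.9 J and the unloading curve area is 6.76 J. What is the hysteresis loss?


Hysteresis loss = loading - unloading
= 8.9 - 6.76
= 2.14 J

2.14 J


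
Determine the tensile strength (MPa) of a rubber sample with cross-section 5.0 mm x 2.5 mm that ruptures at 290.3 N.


Area = width * thickness = 5.0 * 2.5 = 12.5 mm^2
TS = force / area = 290.3 / 12.5 = 23.22 MPa

23.22 MPa


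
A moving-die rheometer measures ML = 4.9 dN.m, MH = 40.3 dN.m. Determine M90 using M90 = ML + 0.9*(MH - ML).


M90 = ML + 0.9 * (MH - ML)
M90 = 4.9 + 0.9 * (40.3 - 4.9)
M90 = 4.9 + 0.9 * 35.4
M90 = 36.76 dN.m

36.76 dN.m


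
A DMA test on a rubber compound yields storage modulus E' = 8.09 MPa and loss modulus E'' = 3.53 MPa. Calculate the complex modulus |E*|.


|E*| = sqrt(E'^2 + E''^2)
= sqrt(8.09^2 + 3.53^2)
= sqrt(65.4481 + 12.4609)
= 8.827 MPa

8.827 MPa


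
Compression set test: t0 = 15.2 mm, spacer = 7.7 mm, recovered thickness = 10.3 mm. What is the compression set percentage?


CS = (t0 - recovered) / (t0 - ts) * 100
= (15.2 - 10.3) / (15.2 - 7.7) * 100
= 4.9 / 7.5 * 100
= 65.3%

65.3%


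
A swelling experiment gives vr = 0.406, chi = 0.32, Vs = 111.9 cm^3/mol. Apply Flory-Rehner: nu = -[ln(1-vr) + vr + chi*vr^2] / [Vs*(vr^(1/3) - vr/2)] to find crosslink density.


ln(1 - vr) = ln(1 - 0.406) = -0.5209
Numerator = -((-0.5209) + 0.406 + 0.32 * 0.406^2) = 0.0621
Denominator = 111.9 * (0.406^(1/3) - 0.406/2) = 60.1431
nu = 0.0621 / 60.1431 = 0.0010 mol/cm^3

0.0010 mol/cm^3


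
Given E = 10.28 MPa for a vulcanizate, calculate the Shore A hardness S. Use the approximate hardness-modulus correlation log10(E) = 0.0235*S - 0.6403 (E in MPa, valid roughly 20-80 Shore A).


log10(E) = 0.0235*S - 0.6403  =>  S = (log10(E) + 0.6403) / 0.0235
log10(10.28) = 1.011993
S = (1.011993 + 0.6403) / 0.0235 = 1.652293 / 0.0235
S = 70.3

Shore A = 70.3


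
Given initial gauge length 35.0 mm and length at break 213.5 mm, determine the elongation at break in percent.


Elongation = (Lf - L0) / L0 * 100
= (213.5 - 35.0) / 35.0 * 100
= 178.5 / 35.0 * 100
= 510.0%

510.0%
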